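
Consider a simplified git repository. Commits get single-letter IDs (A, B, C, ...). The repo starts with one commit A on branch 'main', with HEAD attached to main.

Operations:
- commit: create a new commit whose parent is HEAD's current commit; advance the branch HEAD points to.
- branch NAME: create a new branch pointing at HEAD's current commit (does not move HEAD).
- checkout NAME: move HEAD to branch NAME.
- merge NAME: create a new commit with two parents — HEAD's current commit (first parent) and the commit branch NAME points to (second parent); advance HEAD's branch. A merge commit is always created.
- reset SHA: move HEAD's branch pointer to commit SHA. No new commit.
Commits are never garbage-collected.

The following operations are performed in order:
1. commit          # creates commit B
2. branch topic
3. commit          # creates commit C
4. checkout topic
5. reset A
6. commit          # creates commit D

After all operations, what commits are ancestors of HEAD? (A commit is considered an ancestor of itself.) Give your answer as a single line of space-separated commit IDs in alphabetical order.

After op 1 (commit): HEAD=main@B [main=B]
After op 2 (branch): HEAD=main@B [main=B topic=B]
After op 3 (commit): HEAD=main@C [main=C topic=B]
After op 4 (checkout): HEAD=topic@B [main=C topic=B]
After op 5 (reset): HEAD=topic@A [main=C topic=A]
After op 6 (commit): HEAD=topic@D [main=C topic=D]

Answer: A D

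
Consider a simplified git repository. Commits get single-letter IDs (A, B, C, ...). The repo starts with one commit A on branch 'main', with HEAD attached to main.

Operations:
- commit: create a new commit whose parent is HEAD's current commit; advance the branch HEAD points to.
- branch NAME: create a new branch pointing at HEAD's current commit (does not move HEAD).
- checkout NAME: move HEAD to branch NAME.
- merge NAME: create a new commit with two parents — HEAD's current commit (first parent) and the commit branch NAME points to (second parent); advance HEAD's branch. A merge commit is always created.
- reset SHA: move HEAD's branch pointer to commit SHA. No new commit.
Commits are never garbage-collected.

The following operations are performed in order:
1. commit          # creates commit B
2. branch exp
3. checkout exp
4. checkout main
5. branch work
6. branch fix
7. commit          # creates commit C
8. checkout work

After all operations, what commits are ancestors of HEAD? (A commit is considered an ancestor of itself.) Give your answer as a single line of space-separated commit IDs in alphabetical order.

After op 1 (commit): HEAD=main@B [main=B]
After op 2 (branch): HEAD=main@B [exp=B main=B]
After op 3 (checkout): HEAD=exp@B [exp=B main=B]
After op 4 (checkout): HEAD=main@B [exp=B main=B]
After op 5 (branch): HEAD=main@B [exp=B main=B work=B]
After op 6 (branch): HEAD=main@B [exp=B fix=B main=B work=B]
After op 7 (commit): HEAD=main@C [exp=B fix=B main=C work=B]
After op 8 (checkout): HEAD=work@B [exp=B fix=B main=C work=B]

Answer: A B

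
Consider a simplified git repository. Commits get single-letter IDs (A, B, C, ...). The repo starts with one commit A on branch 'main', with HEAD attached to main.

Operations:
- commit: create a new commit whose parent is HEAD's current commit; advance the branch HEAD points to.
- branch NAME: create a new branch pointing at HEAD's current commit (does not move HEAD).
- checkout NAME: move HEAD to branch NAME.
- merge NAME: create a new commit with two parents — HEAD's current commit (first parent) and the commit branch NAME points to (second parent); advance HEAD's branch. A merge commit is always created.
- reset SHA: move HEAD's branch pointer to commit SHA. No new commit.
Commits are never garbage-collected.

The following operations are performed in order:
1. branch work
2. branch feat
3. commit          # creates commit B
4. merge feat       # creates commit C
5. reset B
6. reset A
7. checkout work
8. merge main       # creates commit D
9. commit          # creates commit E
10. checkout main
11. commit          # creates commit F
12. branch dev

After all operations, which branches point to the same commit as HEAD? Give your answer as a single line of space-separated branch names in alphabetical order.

Answer: dev main

Derivation:
After op 1 (branch): HEAD=main@A [main=A work=A]
After op 2 (branch): HEAD=main@A [feat=A main=A work=A]
After op 3 (commit): HEAD=main@B [feat=A main=B work=A]
After op 4 (merge): HEAD=main@C [feat=A main=C work=A]
After op 5 (reset): HEAD=main@B [feat=A main=B work=A]
After op 6 (reset): HEAD=main@A [feat=A main=A work=A]
After op 7 (checkout): HEAD=work@A [feat=A main=A work=A]
After op 8 (merge): HEAD=work@D [feat=A main=A work=D]
After op 9 (commit): HEAD=work@E [feat=A main=A work=E]
After op 10 (checkout): HEAD=main@A [feat=A main=A work=E]
After op 11 (commit): HEAD=main@F [feat=A main=F work=E]
After op 12 (branch): HEAD=main@F [dev=F feat=A main=F work=E]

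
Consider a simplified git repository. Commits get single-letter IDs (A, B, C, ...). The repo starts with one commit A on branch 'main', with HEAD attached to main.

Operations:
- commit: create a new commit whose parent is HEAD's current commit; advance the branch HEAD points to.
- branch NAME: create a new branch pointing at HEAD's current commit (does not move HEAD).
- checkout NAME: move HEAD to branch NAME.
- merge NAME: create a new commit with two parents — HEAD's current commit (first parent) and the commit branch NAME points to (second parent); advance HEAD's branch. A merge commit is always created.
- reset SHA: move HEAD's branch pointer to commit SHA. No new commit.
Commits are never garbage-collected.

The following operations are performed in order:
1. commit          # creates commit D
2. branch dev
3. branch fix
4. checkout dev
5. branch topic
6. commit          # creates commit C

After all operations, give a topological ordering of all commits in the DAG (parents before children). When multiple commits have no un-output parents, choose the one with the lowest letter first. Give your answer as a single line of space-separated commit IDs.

After op 1 (commit): HEAD=main@D [main=D]
After op 2 (branch): HEAD=main@D [dev=D main=D]
After op 3 (branch): HEAD=main@D [dev=D fix=D main=D]
After op 4 (checkout): HEAD=dev@D [dev=D fix=D main=D]
After op 5 (branch): HEAD=dev@D [dev=D fix=D main=D topic=D]
After op 6 (commit): HEAD=dev@C [dev=C fix=D main=D topic=D]
commit A: parents=[]
commit C: parents=['D']
commit D: parents=['A']

Answer: A D C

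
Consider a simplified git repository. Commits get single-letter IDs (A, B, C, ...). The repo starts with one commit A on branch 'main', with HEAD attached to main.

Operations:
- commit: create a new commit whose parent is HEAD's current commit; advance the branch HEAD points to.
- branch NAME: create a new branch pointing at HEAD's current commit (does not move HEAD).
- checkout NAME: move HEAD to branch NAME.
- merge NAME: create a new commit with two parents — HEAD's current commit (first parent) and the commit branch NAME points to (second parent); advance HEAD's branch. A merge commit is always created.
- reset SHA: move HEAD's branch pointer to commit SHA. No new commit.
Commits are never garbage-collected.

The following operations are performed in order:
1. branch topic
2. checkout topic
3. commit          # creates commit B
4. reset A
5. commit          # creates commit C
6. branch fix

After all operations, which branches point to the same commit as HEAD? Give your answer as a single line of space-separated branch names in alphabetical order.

Answer: fix topic

Derivation:
After op 1 (branch): HEAD=main@A [main=A topic=A]
After op 2 (checkout): HEAD=topic@A [main=A topic=A]
After op 3 (commit): HEAD=topic@B [main=A topic=B]
After op 4 (reset): HEAD=topic@A [main=A topic=A]
After op 5 (commit): HEAD=topic@C [main=A topic=C]
After op 6 (branch): HEAD=topic@C [fix=C main=A topic=C]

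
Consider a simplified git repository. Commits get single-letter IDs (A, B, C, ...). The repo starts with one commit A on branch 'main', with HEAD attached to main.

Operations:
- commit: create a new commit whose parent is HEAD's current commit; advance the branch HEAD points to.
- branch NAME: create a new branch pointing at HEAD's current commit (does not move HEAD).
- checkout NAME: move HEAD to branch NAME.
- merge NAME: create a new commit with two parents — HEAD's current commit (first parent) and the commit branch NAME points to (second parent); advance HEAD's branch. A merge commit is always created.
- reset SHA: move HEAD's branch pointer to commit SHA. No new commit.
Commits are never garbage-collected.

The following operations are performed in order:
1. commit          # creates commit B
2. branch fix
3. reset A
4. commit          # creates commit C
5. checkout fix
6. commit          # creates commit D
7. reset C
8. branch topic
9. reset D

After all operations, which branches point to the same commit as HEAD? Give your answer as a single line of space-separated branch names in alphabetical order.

Answer: fix

Derivation:
After op 1 (commit): HEAD=main@B [main=B]
After op 2 (branch): HEAD=main@B [fix=B main=B]
After op 3 (reset): HEAD=main@A [fix=B main=A]
After op 4 (commit): HEAD=main@C [fix=B main=C]
After op 5 (checkout): HEAD=fix@B [fix=B main=C]
After op 6 (commit): HEAD=fix@D [fix=D main=C]
After op 7 (reset): HEAD=fix@C [fix=C main=C]
After op 8 (branch): HEAD=fix@C [fix=C main=C topic=C]
After op 9 (reset): HEAD=fix@D [fix=D main=C topic=C]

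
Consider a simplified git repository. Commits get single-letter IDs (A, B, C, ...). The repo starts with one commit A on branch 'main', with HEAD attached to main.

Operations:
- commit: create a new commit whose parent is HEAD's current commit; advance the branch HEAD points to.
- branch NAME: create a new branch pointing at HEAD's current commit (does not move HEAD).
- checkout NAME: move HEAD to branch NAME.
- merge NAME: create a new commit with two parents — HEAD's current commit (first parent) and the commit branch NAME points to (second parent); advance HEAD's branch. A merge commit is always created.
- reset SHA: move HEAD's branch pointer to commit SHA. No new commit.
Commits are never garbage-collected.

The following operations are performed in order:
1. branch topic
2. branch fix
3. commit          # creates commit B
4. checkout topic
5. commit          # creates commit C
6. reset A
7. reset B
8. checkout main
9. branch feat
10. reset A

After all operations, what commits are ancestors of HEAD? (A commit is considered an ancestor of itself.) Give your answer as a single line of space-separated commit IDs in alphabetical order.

After op 1 (branch): HEAD=main@A [main=A topic=A]
After op 2 (branch): HEAD=main@A [fix=A main=A topic=A]
After op 3 (commit): HEAD=main@B [fix=A main=B topic=A]
After op 4 (checkout): HEAD=topic@A [fix=A main=B topic=A]
After op 5 (commit): HEAD=topic@C [fix=A main=B topic=C]
After op 6 (reset): HEAD=topic@A [fix=A main=B topic=A]
After op 7 (reset): HEAD=topic@B [fix=A main=B topic=B]
After op 8 (checkout): HEAD=main@B [fix=A main=B topic=B]
After op 9 (branch): HEAD=main@B [feat=B fix=A main=B topic=B]
After op 10 (reset): HEAD=main@A [feat=B fix=A main=A topic=B]

Answer: A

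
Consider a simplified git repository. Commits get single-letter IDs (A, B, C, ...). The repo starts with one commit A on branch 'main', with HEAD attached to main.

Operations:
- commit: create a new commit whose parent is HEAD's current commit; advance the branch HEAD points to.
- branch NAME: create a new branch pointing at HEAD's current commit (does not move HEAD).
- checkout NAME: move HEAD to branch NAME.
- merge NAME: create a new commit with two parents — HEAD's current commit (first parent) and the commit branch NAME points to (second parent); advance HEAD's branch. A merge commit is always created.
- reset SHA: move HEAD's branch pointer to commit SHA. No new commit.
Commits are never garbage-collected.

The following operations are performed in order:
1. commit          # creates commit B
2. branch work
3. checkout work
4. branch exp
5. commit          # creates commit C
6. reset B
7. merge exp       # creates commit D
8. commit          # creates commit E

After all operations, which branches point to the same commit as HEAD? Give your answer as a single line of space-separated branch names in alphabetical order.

After op 1 (commit): HEAD=main@B [main=B]
After op 2 (branch): HEAD=main@B [main=B work=B]
After op 3 (checkout): HEAD=work@B [main=B work=B]
After op 4 (branch): HEAD=work@B [exp=B main=B work=B]
After op 5 (commit): HEAD=work@C [exp=B main=B work=C]
After op 6 (reset): HEAD=work@B [exp=B main=B work=B]
After op 7 (merge): HEAD=work@D [exp=B main=B work=D]
After op 8 (commit): HEAD=work@E [exp=B main=B work=E]

Answer: work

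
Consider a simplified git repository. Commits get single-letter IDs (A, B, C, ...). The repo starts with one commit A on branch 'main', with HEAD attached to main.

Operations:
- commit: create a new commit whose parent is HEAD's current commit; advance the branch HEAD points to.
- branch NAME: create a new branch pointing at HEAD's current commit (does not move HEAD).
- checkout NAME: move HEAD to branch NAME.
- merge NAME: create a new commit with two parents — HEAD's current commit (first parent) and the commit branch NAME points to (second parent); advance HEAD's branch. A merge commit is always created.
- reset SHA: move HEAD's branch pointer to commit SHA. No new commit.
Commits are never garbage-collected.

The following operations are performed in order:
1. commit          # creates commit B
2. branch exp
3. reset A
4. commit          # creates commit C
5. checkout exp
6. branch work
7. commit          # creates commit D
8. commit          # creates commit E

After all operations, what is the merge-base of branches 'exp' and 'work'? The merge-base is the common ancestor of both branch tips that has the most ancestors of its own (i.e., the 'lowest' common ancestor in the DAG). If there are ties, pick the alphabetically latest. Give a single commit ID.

Answer: B

Derivation:
After op 1 (commit): HEAD=main@B [main=B]
After op 2 (branch): HEAD=main@B [exp=B main=B]
After op 3 (reset): HEAD=main@A [exp=B main=A]
After op 4 (commit): HEAD=main@C [exp=B main=C]
After op 5 (checkout): HEAD=exp@B [exp=B main=C]
After op 6 (branch): HEAD=exp@B [exp=B main=C work=B]
After op 7 (commit): HEAD=exp@D [exp=D main=C work=B]
After op 8 (commit): HEAD=exp@E [exp=E main=C work=B]
ancestors(exp=E): ['A', 'B', 'D', 'E']
ancestors(work=B): ['A', 'B']
common: ['A', 'B']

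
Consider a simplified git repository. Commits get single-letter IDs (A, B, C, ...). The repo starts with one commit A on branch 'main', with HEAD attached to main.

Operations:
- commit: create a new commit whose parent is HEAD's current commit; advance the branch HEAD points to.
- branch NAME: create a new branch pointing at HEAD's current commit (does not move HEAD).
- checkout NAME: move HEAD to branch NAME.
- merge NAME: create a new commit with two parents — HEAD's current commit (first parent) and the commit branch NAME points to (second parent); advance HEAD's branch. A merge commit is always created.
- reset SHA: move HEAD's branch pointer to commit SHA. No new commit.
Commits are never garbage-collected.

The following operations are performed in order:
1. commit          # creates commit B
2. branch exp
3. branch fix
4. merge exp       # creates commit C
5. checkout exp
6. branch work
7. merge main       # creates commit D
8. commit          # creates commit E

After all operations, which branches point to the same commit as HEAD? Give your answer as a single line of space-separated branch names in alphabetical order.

After op 1 (commit): HEAD=main@B [main=B]
After op 2 (branch): HEAD=main@B [exp=B main=B]
After op 3 (branch): HEAD=main@B [exp=B fix=B main=B]
After op 4 (merge): HEAD=main@C [exp=B fix=B main=C]
After op 5 (checkout): HEAD=exp@B [exp=B fix=B main=C]
After op 6 (branch): HEAD=exp@B [exp=B fix=B main=C work=B]
After op 7 (merge): HEAD=exp@D [exp=D fix=B main=C work=B]
After op 8 (commit): HEAD=exp@E [exp=E fix=B main=C work=B]

Answer: exp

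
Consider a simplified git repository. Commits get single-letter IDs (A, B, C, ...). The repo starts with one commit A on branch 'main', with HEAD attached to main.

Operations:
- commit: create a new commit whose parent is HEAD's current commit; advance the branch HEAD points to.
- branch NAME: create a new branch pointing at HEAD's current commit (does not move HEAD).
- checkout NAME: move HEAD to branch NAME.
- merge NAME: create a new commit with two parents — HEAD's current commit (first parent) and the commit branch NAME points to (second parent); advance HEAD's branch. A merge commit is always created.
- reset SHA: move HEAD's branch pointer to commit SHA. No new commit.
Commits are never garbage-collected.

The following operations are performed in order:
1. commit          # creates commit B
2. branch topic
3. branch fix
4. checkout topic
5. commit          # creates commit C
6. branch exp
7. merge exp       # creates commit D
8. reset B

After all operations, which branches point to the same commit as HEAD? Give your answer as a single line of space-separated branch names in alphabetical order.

Answer: fix main topic

Derivation:
After op 1 (commit): HEAD=main@B [main=B]
After op 2 (branch): HEAD=main@B [main=B topic=B]
After op 3 (branch): HEAD=main@B [fix=B main=B topic=B]
After op 4 (checkout): HEAD=topic@B [fix=B main=B topic=B]
After op 5 (commit): HEAD=topic@C [fix=B main=B topic=C]
After op 6 (branch): HEAD=topic@C [exp=C fix=B main=B topic=C]
After op 7 (merge): HEAD=topic@D [exp=C fix=B main=B topic=D]
After op 8 (reset): HEAD=topic@B [exp=C fix=B main=B topic=B]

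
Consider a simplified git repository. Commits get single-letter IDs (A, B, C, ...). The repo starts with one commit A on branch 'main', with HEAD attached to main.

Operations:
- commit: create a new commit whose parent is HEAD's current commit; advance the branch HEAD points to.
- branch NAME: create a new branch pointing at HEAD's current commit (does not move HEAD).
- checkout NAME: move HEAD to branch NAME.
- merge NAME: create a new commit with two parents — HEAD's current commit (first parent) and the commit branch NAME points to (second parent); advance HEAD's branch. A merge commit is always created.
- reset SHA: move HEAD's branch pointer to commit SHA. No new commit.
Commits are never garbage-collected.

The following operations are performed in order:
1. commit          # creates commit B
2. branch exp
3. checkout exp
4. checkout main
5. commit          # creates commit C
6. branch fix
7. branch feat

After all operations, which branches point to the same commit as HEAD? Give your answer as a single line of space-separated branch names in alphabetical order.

After op 1 (commit): HEAD=main@B [main=B]
After op 2 (branch): HEAD=main@B [exp=B main=B]
After op 3 (checkout): HEAD=exp@B [exp=B main=B]
After op 4 (checkout): HEAD=main@B [exp=B main=B]
After op 5 (commit): HEAD=main@C [exp=B main=C]
After op 6 (branch): HEAD=main@C [exp=B fix=C main=C]
After op 7 (branch): HEAD=main@C [exp=B feat=C fix=C main=C]

Answer: feat fix main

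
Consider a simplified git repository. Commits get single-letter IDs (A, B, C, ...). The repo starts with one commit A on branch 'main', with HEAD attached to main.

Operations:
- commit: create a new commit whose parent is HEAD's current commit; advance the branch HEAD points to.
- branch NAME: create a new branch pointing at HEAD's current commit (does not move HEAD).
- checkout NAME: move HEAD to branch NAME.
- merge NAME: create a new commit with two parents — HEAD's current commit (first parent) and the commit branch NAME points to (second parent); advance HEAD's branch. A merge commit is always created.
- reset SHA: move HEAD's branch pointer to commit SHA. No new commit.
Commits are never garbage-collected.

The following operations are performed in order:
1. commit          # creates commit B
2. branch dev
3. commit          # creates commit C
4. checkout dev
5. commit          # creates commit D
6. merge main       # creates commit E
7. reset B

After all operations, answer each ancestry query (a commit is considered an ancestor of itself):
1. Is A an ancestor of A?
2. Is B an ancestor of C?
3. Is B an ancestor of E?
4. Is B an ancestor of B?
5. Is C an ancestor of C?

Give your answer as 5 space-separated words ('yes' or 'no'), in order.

Answer: yes yes yes yes yes

Derivation:
After op 1 (commit): HEAD=main@B [main=B]
After op 2 (branch): HEAD=main@B [dev=B main=B]
After op 3 (commit): HEAD=main@C [dev=B main=C]
After op 4 (checkout): HEAD=dev@B [dev=B main=C]
After op 5 (commit): HEAD=dev@D [dev=D main=C]
After op 6 (merge): HEAD=dev@E [dev=E main=C]
After op 7 (reset): HEAD=dev@B [dev=B main=C]
ancestors(A) = {A}; A in? yes
ancestors(C) = {A,B,C}; B in? yes
ancestors(E) = {A,B,C,D,E}; B in? yes
ancestors(B) = {A,B}; B in? yes
ancestors(C) = {A,B,C}; C in? yes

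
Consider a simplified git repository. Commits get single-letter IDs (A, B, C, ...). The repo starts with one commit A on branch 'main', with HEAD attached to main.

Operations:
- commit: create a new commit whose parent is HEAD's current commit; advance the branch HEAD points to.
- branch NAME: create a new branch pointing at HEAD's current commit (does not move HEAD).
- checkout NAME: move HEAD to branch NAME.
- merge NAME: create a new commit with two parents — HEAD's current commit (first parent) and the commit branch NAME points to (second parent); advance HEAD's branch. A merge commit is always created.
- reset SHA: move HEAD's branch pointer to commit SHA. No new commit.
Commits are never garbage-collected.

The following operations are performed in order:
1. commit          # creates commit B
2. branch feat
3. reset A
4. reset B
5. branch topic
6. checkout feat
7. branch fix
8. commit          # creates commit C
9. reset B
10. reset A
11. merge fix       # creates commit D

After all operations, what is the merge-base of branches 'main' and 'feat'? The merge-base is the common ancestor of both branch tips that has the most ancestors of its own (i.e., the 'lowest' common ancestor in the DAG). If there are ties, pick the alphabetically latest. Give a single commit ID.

After op 1 (commit): HEAD=main@B [main=B]
After op 2 (branch): HEAD=main@B [feat=B main=B]
After op 3 (reset): HEAD=main@A [feat=B main=A]
After op 4 (reset): HEAD=main@B [feat=B main=B]
After op 5 (branch): HEAD=main@B [feat=B main=B topic=B]
After op 6 (checkout): HEAD=feat@B [feat=B main=B topic=B]
After op 7 (branch): HEAD=feat@B [feat=B fix=B main=B topic=B]
After op 8 (commit): HEAD=feat@C [feat=C fix=B main=B topic=B]
After op 9 (reset): HEAD=feat@B [feat=B fix=B main=B topic=B]
After op 10 (reset): HEAD=feat@A [feat=A fix=B main=B topic=B]
After op 11 (merge): HEAD=feat@D [feat=D fix=B main=B topic=B]
ancestors(main=B): ['A', 'B']
ancestors(feat=D): ['A', 'B', 'D']
common: ['A', 'B']

Answer: B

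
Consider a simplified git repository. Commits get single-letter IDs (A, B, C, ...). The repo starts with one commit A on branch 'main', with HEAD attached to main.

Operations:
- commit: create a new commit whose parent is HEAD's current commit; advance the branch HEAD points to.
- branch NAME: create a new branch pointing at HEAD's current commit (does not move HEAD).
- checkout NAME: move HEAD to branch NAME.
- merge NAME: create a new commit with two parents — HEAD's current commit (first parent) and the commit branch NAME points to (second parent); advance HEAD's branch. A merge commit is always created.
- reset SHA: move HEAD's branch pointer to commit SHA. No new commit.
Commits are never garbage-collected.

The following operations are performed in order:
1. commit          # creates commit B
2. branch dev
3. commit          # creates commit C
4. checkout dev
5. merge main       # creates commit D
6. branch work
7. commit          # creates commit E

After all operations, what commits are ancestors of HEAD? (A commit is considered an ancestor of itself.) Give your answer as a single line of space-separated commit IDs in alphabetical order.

Answer: A B C D E

Derivation:
After op 1 (commit): HEAD=main@B [main=B]
After op 2 (branch): HEAD=main@B [dev=B main=B]
After op 3 (commit): HEAD=main@C [dev=B main=C]
After op 4 (checkout): HEAD=dev@B [dev=B main=C]
After op 5 (merge): HEAD=dev@D [dev=D main=C]
After op 6 (branch): HEAD=dev@D [dev=D main=C work=D]
After op 7 (commit): HEAD=dev@E [dev=E main=C work=D]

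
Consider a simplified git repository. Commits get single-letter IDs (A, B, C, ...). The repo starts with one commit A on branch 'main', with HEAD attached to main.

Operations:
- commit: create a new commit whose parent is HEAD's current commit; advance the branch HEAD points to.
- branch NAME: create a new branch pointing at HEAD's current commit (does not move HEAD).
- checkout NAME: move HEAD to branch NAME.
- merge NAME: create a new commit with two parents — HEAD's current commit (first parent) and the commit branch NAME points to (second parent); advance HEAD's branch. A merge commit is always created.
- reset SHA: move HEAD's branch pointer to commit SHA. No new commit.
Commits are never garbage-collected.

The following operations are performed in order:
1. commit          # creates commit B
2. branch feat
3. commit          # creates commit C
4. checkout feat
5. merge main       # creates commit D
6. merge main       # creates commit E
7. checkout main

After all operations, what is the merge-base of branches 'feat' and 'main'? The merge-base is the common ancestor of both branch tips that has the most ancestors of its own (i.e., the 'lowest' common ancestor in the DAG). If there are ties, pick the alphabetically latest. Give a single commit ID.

Answer: C

Derivation:
After op 1 (commit): HEAD=main@B [main=B]
After op 2 (branch): HEAD=main@B [feat=B main=B]
After op 3 (commit): HEAD=main@C [feat=B main=C]
After op 4 (checkout): HEAD=feat@B [feat=B main=C]
After op 5 (merge): HEAD=feat@D [feat=D main=C]
After op 6 (merge): HEAD=feat@E [feat=E main=C]
After op 7 (checkout): HEAD=main@C [feat=E main=C]
ancestors(feat=E): ['A', 'B', 'C', 'D', 'E']
ancestors(main=C): ['A', 'B', 'C']
common: ['A', 'B', 'C']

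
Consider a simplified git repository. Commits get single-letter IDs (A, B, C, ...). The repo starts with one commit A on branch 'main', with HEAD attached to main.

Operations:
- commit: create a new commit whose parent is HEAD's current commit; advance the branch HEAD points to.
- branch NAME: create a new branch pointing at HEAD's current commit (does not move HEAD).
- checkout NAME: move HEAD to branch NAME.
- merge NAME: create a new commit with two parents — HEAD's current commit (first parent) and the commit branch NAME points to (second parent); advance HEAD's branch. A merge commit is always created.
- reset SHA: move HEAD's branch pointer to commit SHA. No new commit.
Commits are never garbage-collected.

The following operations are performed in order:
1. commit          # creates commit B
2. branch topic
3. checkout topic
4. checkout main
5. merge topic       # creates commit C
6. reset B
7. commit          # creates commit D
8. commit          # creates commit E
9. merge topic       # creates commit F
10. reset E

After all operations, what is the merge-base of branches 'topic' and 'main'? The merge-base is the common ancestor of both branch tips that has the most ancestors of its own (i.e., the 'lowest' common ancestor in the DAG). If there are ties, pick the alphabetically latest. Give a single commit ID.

After op 1 (commit): HEAD=main@B [main=B]
After op 2 (branch): HEAD=main@B [main=B topic=B]
After op 3 (checkout): HEAD=topic@B [main=B topic=B]
After op 4 (checkout): HEAD=main@B [main=B topic=B]
After op 5 (merge): HEAD=main@C [main=C topic=B]
After op 6 (reset): HEAD=main@B [main=B topic=B]
After op 7 (commit): HEAD=main@D [main=D topic=B]
After op 8 (commit): HEAD=main@E [main=E topic=B]
After op 9 (merge): HEAD=main@F [main=F topic=B]
After op 10 (reset): HEAD=main@E [main=E topic=B]
ancestors(topic=B): ['A', 'B']
ancestors(main=E): ['A', 'B', 'D', 'E']
common: ['A', 'B']

Answer: B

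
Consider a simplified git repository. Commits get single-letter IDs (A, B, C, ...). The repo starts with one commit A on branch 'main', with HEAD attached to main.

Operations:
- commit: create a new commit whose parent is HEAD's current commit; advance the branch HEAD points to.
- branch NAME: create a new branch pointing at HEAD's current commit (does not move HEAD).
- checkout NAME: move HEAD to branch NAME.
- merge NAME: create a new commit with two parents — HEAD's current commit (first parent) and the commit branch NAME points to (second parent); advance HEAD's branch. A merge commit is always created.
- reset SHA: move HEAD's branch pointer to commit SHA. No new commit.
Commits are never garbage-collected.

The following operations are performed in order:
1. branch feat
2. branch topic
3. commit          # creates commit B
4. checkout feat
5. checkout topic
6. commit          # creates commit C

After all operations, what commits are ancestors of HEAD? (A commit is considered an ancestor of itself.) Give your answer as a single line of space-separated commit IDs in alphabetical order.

Answer: A C

Derivation:
After op 1 (branch): HEAD=main@A [feat=A main=A]
After op 2 (branch): HEAD=main@A [feat=A main=A topic=A]
After op 3 (commit): HEAD=main@B [feat=A main=B topic=A]
After op 4 (checkout): HEAD=feat@A [feat=A main=B topic=A]
After op 5 (checkout): HEAD=topic@A [feat=A main=B topic=A]
After op 6 (commit): HEAD=topic@C [feat=A main=B topic=C]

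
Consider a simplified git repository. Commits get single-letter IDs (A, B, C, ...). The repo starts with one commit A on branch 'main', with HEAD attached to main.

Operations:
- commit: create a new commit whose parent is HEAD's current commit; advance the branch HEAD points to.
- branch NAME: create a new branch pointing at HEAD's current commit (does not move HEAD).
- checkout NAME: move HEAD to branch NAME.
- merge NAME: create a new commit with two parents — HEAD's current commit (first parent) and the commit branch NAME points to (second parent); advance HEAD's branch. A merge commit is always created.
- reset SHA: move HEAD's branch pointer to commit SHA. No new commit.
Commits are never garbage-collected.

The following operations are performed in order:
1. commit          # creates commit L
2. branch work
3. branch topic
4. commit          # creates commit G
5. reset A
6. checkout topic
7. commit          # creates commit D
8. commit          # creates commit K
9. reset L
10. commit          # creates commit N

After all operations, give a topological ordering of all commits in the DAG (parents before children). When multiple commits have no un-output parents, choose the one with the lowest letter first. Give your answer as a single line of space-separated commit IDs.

Answer: A L D G K N

Derivation:
After op 1 (commit): HEAD=main@L [main=L]
After op 2 (branch): HEAD=main@L [main=L work=L]
After op 3 (branch): HEAD=main@L [main=L topic=L work=L]
After op 4 (commit): HEAD=main@G [main=G topic=L work=L]
After op 5 (reset): HEAD=main@A [main=A topic=L work=L]
After op 6 (checkout): HEAD=topic@L [main=A topic=L work=L]
After op 7 (commit): HEAD=topic@D [main=A topic=D work=L]
After op 8 (commit): HEAD=topic@K [main=A topic=K work=L]
After op 9 (reset): HEAD=topic@L [main=A topic=L work=L]
After op 10 (commit): HEAD=topic@N [main=A topic=N work=L]
commit A: parents=[]
commit D: parents=['L']
commit G: parents=['L']
commit K: parents=['D']
commit L: parents=['A']
commit N: parents=['L']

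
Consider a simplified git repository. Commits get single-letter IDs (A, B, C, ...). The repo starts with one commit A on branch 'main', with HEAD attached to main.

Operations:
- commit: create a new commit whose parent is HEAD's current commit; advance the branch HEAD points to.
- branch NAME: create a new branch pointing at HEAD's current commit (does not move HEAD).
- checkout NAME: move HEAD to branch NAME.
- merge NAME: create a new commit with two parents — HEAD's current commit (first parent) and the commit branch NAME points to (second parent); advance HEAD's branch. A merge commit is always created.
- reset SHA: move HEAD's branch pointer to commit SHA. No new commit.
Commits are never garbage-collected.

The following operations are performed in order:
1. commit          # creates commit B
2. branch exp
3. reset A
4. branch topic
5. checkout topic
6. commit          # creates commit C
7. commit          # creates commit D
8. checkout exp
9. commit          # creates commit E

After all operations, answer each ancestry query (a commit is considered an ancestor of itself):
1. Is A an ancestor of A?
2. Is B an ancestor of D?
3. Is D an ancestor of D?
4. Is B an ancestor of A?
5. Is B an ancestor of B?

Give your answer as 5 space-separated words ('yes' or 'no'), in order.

Answer: yes no yes no yes

Derivation:
After op 1 (commit): HEAD=main@B [main=B]
After op 2 (branch): HEAD=main@B [exp=B main=B]
After op 3 (reset): HEAD=main@A [exp=B main=A]
After op 4 (branch): HEAD=main@A [exp=B main=A topic=A]
After op 5 (checkout): HEAD=topic@A [exp=B main=A topic=A]
After op 6 (commit): HEAD=topic@C [exp=B main=A topic=C]
After op 7 (commit): HEAD=topic@D [exp=B main=A topic=D]
After op 8 (checkout): HEAD=exp@B [exp=B main=A topic=D]
After op 9 (commit): HEAD=exp@E [exp=E main=A topic=D]
ancestors(A) = {A}; A in? yes
ancestors(D) = {A,C,D}; B in? no
ancestors(D) = {A,C,D}; D in? yes
ancestors(A) = {A}; B in? no
ancestors(B) = {A,B}; B in? yes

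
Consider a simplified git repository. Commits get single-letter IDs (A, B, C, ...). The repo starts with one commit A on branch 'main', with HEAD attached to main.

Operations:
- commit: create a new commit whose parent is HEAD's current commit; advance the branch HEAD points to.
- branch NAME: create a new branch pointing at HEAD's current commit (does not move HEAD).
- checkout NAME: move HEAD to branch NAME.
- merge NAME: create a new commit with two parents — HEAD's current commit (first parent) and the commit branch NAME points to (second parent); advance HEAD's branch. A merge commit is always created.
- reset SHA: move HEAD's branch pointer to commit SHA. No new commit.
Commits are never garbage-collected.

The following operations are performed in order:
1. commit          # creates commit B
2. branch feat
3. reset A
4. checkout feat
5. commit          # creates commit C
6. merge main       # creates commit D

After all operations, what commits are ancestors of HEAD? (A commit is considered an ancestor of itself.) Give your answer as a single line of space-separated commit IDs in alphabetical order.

Answer: A B C D

Derivation:
After op 1 (commit): HEAD=main@B [main=B]
After op 2 (branch): HEAD=main@B [feat=B main=B]
After op 3 (reset): HEAD=main@A [feat=B main=A]
After op 4 (checkout): HEAD=feat@B [feat=B main=A]
After op 5 (commit): HEAD=feat@C [feat=C main=A]
After op 6 (merge): HEAD=feat@D [feat=D main=A]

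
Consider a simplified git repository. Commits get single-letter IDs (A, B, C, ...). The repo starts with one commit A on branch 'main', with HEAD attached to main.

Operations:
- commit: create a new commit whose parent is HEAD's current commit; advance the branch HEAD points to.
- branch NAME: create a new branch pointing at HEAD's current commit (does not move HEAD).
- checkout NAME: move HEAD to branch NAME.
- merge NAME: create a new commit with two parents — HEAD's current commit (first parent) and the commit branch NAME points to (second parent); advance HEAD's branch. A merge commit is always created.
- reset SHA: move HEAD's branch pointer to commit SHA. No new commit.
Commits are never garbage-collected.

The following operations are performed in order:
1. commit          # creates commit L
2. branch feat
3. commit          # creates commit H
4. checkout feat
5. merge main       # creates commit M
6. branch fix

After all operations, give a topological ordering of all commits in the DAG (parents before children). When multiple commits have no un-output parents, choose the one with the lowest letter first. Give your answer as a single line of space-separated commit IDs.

Answer: A L H M

Derivation:
After op 1 (commit): HEAD=main@L [main=L]
After op 2 (branch): HEAD=main@L [feat=L main=L]
After op 3 (commit): HEAD=main@H [feat=L main=H]
After op 4 (checkout): HEAD=feat@L [feat=L main=H]
After op 5 (merge): HEAD=feat@M [feat=M main=H]
After op 6 (branch): HEAD=feat@M [feat=M fix=M main=H]
commit A: parents=[]
commit H: parents=['L']
commit L: parents=['A']
commit M: parents=['L', 'H']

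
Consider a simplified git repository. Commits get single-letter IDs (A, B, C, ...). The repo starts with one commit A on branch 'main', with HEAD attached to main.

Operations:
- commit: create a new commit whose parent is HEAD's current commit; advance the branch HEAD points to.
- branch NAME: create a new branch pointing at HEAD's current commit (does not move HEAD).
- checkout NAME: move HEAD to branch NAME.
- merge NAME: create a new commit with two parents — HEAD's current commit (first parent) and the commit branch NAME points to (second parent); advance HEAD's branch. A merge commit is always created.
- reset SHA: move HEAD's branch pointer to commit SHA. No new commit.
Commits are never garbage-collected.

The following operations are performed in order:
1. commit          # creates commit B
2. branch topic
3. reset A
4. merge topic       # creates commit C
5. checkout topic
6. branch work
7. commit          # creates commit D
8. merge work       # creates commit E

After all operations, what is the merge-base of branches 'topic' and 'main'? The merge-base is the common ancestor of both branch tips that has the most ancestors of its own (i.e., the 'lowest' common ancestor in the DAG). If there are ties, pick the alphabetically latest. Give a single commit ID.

After op 1 (commit): HEAD=main@B [main=B]
After op 2 (branch): HEAD=main@B [main=B topic=B]
After op 3 (reset): HEAD=main@A [main=A topic=B]
After op 4 (merge): HEAD=main@C [main=C topic=B]
After op 5 (checkout): HEAD=topic@B [main=C topic=B]
After op 6 (branch): HEAD=topic@B [main=C topic=B work=B]
After op 7 (commit): HEAD=topic@D [main=C topic=D work=B]
After op 8 (merge): HEAD=topic@E [main=C topic=E work=B]
ancestors(topic=E): ['A', 'B', 'D', 'E']
ancestors(main=C): ['A', 'B', 'C']
common: ['A', 'B']

Answer: B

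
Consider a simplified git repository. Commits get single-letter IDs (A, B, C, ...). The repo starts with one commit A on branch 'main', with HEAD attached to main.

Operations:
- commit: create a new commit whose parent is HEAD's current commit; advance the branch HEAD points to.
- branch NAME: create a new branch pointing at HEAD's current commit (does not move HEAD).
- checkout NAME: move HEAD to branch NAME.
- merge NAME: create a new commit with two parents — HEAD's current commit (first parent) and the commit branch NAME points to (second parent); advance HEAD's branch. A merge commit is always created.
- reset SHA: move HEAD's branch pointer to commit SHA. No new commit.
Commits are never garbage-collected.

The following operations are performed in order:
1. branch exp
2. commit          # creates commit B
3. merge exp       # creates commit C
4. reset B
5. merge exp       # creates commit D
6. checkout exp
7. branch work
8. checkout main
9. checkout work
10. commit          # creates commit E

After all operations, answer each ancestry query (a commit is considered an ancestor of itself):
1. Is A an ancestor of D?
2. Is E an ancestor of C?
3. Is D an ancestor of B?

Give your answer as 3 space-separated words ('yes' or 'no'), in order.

Answer: yes no no

Derivation:
After op 1 (branch): HEAD=main@A [exp=A main=A]
After op 2 (commit): HEAD=main@B [exp=A main=B]
After op 3 (merge): HEAD=main@C [exp=A main=C]
After op 4 (reset): HEAD=main@B [exp=A main=B]
After op 5 (merge): HEAD=main@D [exp=A main=D]
After op 6 (checkout): HEAD=exp@A [exp=A main=D]
After op 7 (branch): HEAD=exp@A [exp=A main=D work=A]
After op 8 (checkout): HEAD=main@D [exp=A main=D work=A]
After op 9 (checkout): HEAD=work@A [exp=A main=D work=A]
After op 10 (commit): HEAD=work@E [exp=A main=D work=E]
ancestors(D) = {A,B,D}; A in? yes
ancestors(C) = {A,B,C}; E in? no
ancestors(B) = {A,B}; D in? no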